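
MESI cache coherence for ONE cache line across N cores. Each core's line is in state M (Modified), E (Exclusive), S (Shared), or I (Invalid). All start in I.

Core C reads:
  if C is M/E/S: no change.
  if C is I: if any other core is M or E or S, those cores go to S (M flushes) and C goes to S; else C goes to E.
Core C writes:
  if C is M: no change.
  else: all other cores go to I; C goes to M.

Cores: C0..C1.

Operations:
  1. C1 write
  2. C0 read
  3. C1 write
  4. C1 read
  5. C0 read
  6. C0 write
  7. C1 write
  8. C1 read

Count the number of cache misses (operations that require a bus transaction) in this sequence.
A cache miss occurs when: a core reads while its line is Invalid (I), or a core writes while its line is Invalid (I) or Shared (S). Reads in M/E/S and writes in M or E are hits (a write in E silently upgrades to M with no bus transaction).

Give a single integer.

Answer: 6

Derivation:
Op 1: C1 write [C1 write: invalidate none -> C1=M] -> [I,M] [MISS #1: write from I]
Op 2: C0 read [C0 read from I: others=['C1=M'] -> C0=S, others downsized to S] -> [S,S] [MISS #2: read from I]
Op 3: C1 write [C1 write: invalidate ['C0=S'] -> C1=M] -> [I,M] [MISS #3: write from S]
Op 4: C1 read [C1 read: already in M, no change] -> [I,M] [hit: read from M]
Op 5: C0 read [C0 read from I: others=['C1=M'] -> C0=S, others downsized to S] -> [S,S] [MISS #4: read from I]
Op 6: C0 write [C0 write: invalidate ['C1=S'] -> C0=M] -> [M,I] [MISS #5: write from S]
Op 7: C1 write [C1 write: invalidate ['C0=M'] -> C1=M] -> [I,M] [MISS #6: write from I]
Op 8: C1 read [C1 read: already in M, no change] -> [I,M] [hit: read from M]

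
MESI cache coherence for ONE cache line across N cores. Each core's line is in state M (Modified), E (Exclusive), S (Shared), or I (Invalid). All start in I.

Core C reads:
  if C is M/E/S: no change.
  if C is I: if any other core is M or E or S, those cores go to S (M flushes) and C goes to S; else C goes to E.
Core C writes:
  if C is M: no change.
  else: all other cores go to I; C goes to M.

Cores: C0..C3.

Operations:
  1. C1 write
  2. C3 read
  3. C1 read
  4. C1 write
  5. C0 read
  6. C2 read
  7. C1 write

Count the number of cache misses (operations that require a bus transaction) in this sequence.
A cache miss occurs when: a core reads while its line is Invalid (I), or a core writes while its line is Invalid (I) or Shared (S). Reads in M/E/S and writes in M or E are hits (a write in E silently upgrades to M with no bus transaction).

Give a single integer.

Op 1: C1 write [C1 write: invalidate none -> C1=M] -> [I,M,I,I] [MISS #1: write from I]
Op 2: C3 read [C3 read from I: others=['C1=M'] -> C3=S, others downsized to S] -> [I,S,I,S] [MISS #2: read from I]
Op 3: C1 read [C1 read: already in S, no change] -> [I,S,I,S] [hit: read from S]
Op 4: C1 write [C1 write: invalidate ['C3=S'] -> C1=M] -> [I,M,I,I] [MISS #3: write from S]
Op 5: C0 read [C0 read from I: others=['C1=M'] -> C0=S, others downsized to S] -> [S,S,I,I] [MISS #4: read from I]
Op 6: C2 read [C2 read from I: others=['C0=S', 'C1=S'] -> C2=S, others downsized to S] -> [S,S,S,I] [MISS #5: read from I]
Op 7: C1 write [C1 write: invalidate ['C0=S', 'C2=S'] -> C1=M] -> [I,M,I,I] [MISS #6: write from S]

Answer: 6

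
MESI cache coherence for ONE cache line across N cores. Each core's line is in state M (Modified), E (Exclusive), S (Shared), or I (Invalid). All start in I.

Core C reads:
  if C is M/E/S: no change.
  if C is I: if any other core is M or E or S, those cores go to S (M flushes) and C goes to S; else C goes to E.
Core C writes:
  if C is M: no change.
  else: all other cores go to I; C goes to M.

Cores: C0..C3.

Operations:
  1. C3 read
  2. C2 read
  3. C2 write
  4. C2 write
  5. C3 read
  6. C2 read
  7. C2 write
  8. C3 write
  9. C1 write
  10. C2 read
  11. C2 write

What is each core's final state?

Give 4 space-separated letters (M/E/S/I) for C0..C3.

Op 1: C3 read [C3 read from I: no other sharers -> C3=E (exclusive)] -> [I,I,I,E]
Op 2: C2 read [C2 read from I: others=['C3=E'] -> C2=S, others downsized to S] -> [I,I,S,S]
Op 3: C2 write [C2 write: invalidate ['C3=S'] -> C2=M] -> [I,I,M,I]
Op 4: C2 write [C2 write: already M (modified), no change] -> [I,I,M,I]
Op 5: C3 read [C3 read from I: others=['C2=M'] -> C3=S, others downsized to S] -> [I,I,S,S]
Op 6: C2 read [C2 read: already in S, no change] -> [I,I,S,S]
Op 7: C2 write [C2 write: invalidate ['C3=S'] -> C2=M] -> [I,I,M,I]
Op 8: C3 write [C3 write: invalidate ['C2=M'] -> C3=M] -> [I,I,I,M]
Op 9: C1 write [C1 write: invalidate ['C3=M'] -> C1=M] -> [I,M,I,I]
Op 10: C2 read [C2 read from I: others=['C1=M'] -> C2=S, others downsized to S] -> [I,S,S,I]
Op 11: C2 write [C2 write: invalidate ['C1=S'] -> C2=M] -> [I,I,M,I]

Answer: I I M I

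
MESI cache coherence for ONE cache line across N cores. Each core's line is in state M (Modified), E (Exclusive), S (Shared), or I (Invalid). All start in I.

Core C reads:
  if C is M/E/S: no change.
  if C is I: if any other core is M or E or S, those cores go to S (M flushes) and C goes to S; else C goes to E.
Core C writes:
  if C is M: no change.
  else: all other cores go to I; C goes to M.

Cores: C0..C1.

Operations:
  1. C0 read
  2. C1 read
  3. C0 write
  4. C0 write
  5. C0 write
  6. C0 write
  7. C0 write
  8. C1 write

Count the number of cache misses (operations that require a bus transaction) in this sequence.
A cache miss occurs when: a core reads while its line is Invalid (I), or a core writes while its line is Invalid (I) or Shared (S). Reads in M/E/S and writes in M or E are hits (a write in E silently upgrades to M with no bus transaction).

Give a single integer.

Answer: 4

Derivation:
Op 1: C0 read [C0 read from I: no other sharers -> C0=E (exclusive)] -> [E,I] [MISS #1: read from I]
Op 2: C1 read [C1 read from I: others=['C0=E'] -> C1=S, others downsized to S] -> [S,S] [MISS #2: read from I]
Op 3: C0 write [C0 write: invalidate ['C1=S'] -> C0=M] -> [M,I] [MISS #3: write from S]
Op 4: C0 write [C0 write: already M (modified), no change] -> [M,I] [hit: write from M]
Op 5: C0 write [C0 write: already M (modified), no change] -> [M,I] [hit: write from M]
Op 6: C0 write [C0 write: already M (modified), no change] -> [M,I] [hit: write from M]
Op 7: C0 write [C0 write: already M (modified), no change] -> [M,I] [hit: write from M]
Op 8: C1 write [C1 write: invalidate ['C0=M'] -> C1=M] -> [I,M] [MISS #4: write from I]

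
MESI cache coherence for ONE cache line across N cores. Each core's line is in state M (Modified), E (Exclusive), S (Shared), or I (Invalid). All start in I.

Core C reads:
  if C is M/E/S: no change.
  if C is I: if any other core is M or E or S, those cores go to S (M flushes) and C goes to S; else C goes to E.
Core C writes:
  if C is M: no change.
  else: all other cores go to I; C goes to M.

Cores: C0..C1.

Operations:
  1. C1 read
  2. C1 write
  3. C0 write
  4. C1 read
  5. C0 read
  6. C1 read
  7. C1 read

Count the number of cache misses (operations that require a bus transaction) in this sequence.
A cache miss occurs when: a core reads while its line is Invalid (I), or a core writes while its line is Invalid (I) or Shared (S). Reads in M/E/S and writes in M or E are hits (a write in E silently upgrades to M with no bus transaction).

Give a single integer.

Answer: 3

Derivation:
Op 1: C1 read [C1 read from I: no other sharers -> C1=E (exclusive)] -> [I,E] [MISS #1: read from I]
Op 2: C1 write [C1 write: invalidate none -> C1=M] -> [I,M] [hit: write from E is a silent E->M upgrade, no bus transaction]
Op 3: C0 write [C0 write: invalidate ['C1=M'] -> C0=M] -> [M,I] [MISS #2: write from I]
Op 4: C1 read [C1 read from I: others=['C0=M'] -> C1=S, others downsized to S] -> [S,S] [MISS #3: read from I]
Op 5: C0 read [C0 read: already in S, no change] -> [S,S] [hit: read from S]
Op 6: C1 read [C1 read: already in S, no change] -> [S,S] [hit: read from S]
Op 7: C1 read [C1 read: already in S, no change] -> [S,S] [hit: read from S]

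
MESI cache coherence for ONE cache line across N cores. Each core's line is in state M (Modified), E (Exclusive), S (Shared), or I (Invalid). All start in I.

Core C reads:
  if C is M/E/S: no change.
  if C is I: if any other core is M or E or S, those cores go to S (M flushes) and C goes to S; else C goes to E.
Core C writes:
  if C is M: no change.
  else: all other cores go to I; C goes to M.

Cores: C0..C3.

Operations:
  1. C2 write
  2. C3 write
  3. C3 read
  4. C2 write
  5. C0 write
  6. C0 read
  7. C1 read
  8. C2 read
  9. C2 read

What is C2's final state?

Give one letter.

Answer: S

Derivation:
Op 1: C2 write [C2 write: invalidate none -> C2=M] -> [I,I,M,I]
Op 2: C3 write [C3 write: invalidate ['C2=M'] -> C3=M] -> [I,I,I,M]
Op 3: C3 read [C3 read: already in M, no change] -> [I,I,I,M]
Op 4: C2 write [C2 write: invalidate ['C3=M'] -> C2=M] -> [I,I,M,I]
Op 5: C0 write [C0 write: invalidate ['C2=M'] -> C0=M] -> [M,I,I,I]
Op 6: C0 read [C0 read: already in M, no change] -> [M,I,I,I]
Op 7: C1 read [C1 read from I: others=['C0=M'] -> C1=S, others downsized to S] -> [S,S,I,I]
Op 8: C2 read [C2 read from I: others=['C0=S', 'C1=S'] -> C2=S, others downsized to S] -> [S,S,S,I]
Op 9: C2 read [C2 read: already in S, no change] -> [S,S,S,I]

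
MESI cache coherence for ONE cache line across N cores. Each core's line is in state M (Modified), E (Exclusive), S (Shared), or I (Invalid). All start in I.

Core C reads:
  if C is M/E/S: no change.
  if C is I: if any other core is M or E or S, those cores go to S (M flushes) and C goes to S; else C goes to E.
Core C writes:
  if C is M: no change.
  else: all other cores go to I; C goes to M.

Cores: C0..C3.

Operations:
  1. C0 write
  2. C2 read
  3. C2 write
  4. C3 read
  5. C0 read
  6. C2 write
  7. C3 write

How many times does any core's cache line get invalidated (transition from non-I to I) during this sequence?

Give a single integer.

Answer: 4

Derivation:
Op 1: C0 write [C0 write: invalidate none -> C0=M] -> [M,I,I,I] (invalidations this op: 0; running total: 0)
Op 2: C2 read [C2 read from I: others=['C0=M'] -> C2=S, others downsized to S] -> [S,I,S,I] (invalidations this op: 0; running total: 0)
Op 3: C2 write [C2 write: invalidate ['C0=S'] -> C2=M] -> [I,I,M,I] (invalidations this op: 1; running total: 1)
Op 4: C3 read [C3 read from I: others=['C2=M'] -> C3=S, others downsized to S] -> [I,I,S,S] (invalidations this op: 0; running total: 1)
Op 5: C0 read [C0 read from I: others=['C2=S', 'C3=S'] -> C0=S, others downsized to S] -> [S,I,S,S] (invalidations this op: 0; running total: 1)
Op 6: C2 write [C2 write: invalidate ['C0=S', 'C3=S'] -> C2=M] -> [I,I,M,I] (invalidations this op: 2; running total: 3)
Op 7: C3 write [C3 write: invalidate ['C2=M'] -> C3=M] -> [I,I,I,M] (invalidations this op: 1; running total: 4)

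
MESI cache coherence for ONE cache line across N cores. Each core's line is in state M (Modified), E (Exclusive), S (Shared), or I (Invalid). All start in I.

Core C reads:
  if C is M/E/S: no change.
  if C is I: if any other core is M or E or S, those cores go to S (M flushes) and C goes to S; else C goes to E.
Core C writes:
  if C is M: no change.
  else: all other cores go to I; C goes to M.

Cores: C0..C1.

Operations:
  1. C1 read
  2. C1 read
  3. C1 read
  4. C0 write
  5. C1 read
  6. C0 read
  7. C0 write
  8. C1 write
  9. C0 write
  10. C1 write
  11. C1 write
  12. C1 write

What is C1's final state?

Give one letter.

Op 1: C1 read [C1 read from I: no other sharers -> C1=E (exclusive)] -> [I,E]
Op 2: C1 read [C1 read: already in E, no change] -> [I,E]
Op 3: C1 read [C1 read: already in E, no change] -> [I,E]
Op 4: C0 write [C0 write: invalidate ['C1=E'] -> C0=M] -> [M,I]
Op 5: C1 read [C1 read from I: others=['C0=M'] -> C1=S, others downsized to S] -> [S,S]
Op 6: C0 read [C0 read: already in S, no change] -> [S,S]
Op 7: C0 write [C0 write: invalidate ['C1=S'] -> C0=M] -> [M,I]
Op 8: C1 write [C1 write: invalidate ['C0=M'] -> C1=M] -> [I,M]
Op 9: C0 write [C0 write: invalidate ['C1=M'] -> C0=M] -> [M,I]
Op 10: C1 write [C1 write: invalidate ['C0=M'] -> C1=M] -> [I,M]
Op 11: C1 write [C1 write: already M (modified), no change] -> [I,M]
Op 12: C1 write [C1 write: already M (modified), no change] -> [I,M]

Answer: M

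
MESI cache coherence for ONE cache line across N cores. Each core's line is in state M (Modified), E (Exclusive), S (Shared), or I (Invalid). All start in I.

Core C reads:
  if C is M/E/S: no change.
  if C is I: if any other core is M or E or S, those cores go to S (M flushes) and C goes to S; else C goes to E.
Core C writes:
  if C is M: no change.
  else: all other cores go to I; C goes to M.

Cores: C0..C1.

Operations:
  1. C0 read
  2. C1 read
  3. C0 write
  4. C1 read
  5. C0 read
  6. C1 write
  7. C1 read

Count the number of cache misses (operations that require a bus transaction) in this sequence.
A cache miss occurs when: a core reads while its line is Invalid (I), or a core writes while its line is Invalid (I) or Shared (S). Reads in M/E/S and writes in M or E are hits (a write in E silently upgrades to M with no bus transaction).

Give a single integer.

Op 1: C0 read [C0 read from I: no other sharers -> C0=E (exclusive)] -> [E,I] [MISS #1: read from I]
Op 2: C1 read [C1 read from I: others=['C0=E'] -> C1=S, others downsized to S] -> [S,S] [MISS #2: read from I]
Op 3: C0 write [C0 write: invalidate ['C1=S'] -> C0=M] -> [M,I] [MISS #3: write from S]
Op 4: C1 read [C1 read from I: others=['C0=M'] -> C1=S, others downsized to S] -> [S,S] [MISS #4: read from I]
Op 5: C0 read [C0 read: already in S, no change] -> [S,S] [hit: read from S]
Op 6: C1 write [C1 write: invalidate ['C0=S'] -> C1=M] -> [I,M] [MISS #5: write from S]
Op 7: C1 read [C1 read: already in M, no change] -> [I,M] [hit: read from M]

Answer: 5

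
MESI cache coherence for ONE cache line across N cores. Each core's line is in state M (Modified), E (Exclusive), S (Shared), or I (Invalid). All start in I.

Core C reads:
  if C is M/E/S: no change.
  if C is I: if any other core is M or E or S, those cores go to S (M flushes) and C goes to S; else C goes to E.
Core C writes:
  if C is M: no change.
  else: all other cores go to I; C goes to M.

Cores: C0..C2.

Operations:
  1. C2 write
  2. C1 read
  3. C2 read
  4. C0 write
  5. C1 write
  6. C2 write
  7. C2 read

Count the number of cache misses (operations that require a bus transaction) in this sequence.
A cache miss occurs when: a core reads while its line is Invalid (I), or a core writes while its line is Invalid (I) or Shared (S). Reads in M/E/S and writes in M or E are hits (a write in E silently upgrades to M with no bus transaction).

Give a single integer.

Answer: 5

Derivation:
Op 1: C2 write [C2 write: invalidate none -> C2=M] -> [I,I,M] [MISS #1: write from I]
Op 2: C1 read [C1 read from I: others=['C2=M'] -> C1=S, others downsized to S] -> [I,S,S] [MISS #2: read from I]
Op 3: C2 read [C2 read: already in S, no change] -> [I,S,S] [hit: read from S]
Op 4: C0 write [C0 write: invalidate ['C1=S', 'C2=S'] -> C0=M] -> [M,I,I] [MISS #3: write from I]
Op 5: C1 write [C1 write: invalidate ['C0=M'] -> C1=M] -> [I,M,I] [MISS #4: write from I]
Op 6: C2 write [C2 write: invalidate ['C1=M'] -> C2=M] -> [I,I,M] [MISS #5: write from I]
Op 7: C2 read [C2 read: already in M, no change] -> [I,I,M] [hit: read from M]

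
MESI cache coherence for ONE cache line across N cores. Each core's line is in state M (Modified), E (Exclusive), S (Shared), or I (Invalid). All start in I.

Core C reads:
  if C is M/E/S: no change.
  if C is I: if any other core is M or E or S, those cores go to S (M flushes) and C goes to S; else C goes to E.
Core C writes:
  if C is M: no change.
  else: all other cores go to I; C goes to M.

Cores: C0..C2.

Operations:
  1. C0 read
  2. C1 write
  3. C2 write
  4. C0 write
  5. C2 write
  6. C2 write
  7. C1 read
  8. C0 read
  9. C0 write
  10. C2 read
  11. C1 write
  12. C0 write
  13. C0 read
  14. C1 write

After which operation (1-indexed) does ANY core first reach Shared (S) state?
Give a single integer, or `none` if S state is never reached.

Answer: 7

Derivation:
Op 1: C0 read [C0 read from I: no other sharers -> C0=E (exclusive)] -> [E,I,I]
Op 2: C1 write [C1 write: invalidate ['C0=E'] -> C1=M] -> [I,M,I]
Op 3: C2 write [C2 write: invalidate ['C1=M'] -> C2=M] -> [I,I,M]
Op 4: C0 write [C0 write: invalidate ['C2=M'] -> C0=M] -> [M,I,I]
Op 5: C2 write [C2 write: invalidate ['C0=M'] -> C2=M] -> [I,I,M]
Op 6: C2 write [C2 write: already M (modified), no change] -> [I,I,M]
Op 7: C1 read [C1 read from I: others=['C2=M'] -> C1=S, others downsized to S] -> [I,S,S]
  -> First S state at op 7; remaining ops need not be traced.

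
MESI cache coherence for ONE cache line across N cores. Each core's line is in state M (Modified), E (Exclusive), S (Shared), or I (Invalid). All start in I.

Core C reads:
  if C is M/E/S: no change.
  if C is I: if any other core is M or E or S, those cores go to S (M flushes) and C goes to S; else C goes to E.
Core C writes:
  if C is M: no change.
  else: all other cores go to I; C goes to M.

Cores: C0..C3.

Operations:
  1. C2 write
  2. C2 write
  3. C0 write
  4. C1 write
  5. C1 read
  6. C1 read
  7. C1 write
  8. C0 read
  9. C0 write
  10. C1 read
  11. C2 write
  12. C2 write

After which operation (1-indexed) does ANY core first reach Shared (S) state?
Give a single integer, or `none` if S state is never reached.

Answer: 8

Derivation:
Op 1: C2 write [C2 write: invalidate none -> C2=M] -> [I,I,M,I]
Op 2: C2 write [C2 write: already M (modified), no change] -> [I,I,M,I]
Op 3: C0 write [C0 write: invalidate ['C2=M'] -> C0=M] -> [M,I,I,I]
Op 4: C1 write [C1 write: invalidate ['C0=M'] -> C1=M] -> [I,M,I,I]
Op 5: C1 read [C1 read: already in M, no change] -> [I,M,I,I]
Op 6: C1 read [C1 read: already in M, no change] -> [I,M,I,I]
Op 7: C1 write [C1 write: already M (modified), no change] -> [I,M,I,I]
Op 8: C0 read [C0 read from I: others=['C1=M'] -> C0=S, others downsized to S] -> [S,S,I,I]
  -> First S state at op 8; remaining ops need not be traced.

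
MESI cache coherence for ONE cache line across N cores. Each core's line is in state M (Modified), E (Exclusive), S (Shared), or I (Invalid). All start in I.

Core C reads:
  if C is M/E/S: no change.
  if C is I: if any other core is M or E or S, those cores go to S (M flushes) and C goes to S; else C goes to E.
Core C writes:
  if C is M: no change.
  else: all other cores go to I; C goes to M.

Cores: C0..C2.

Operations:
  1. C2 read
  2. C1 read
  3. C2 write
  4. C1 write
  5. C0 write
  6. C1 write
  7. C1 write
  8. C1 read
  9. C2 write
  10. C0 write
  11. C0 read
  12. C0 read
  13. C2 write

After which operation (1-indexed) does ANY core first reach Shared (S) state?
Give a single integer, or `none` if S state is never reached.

Answer: 2

Derivation:
Op 1: C2 read [C2 read from I: no other sharers -> C2=E (exclusive)] -> [I,I,E]
Op 2: C1 read [C1 read from I: others=['C2=E'] -> C1=S, others downsized to S] -> [I,S,S]
  -> First S state at op 2; remaining ops need not be traced.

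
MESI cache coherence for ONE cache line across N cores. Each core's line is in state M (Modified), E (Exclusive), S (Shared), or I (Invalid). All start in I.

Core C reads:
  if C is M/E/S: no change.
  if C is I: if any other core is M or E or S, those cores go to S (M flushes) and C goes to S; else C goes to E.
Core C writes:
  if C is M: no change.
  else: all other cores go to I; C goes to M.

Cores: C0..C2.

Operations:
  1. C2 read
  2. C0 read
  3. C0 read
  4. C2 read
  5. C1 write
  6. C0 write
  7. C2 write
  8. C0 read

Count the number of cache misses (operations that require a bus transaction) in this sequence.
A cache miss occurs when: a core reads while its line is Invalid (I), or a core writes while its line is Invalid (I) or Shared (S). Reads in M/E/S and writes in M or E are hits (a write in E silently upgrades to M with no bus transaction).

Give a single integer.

Op 1: C2 read [C2 read from I: no other sharers -> C2=E (exclusive)] -> [I,I,E] [MISS #1: read from I]
Op 2: C0 read [C0 read from I: others=['C2=E'] -> C0=S, others downsized to S] -> [S,I,S] [MISS #2: read from I]
Op 3: C0 read [C0 read: already in S, no change] -> [S,I,S] [hit: read from S]
Op 4: C2 read [C2 read: already in S, no change] -> [S,I,S] [hit: read from S]
Op 5: C1 write [C1 write: invalidate ['C0=S', 'C2=S'] -> C1=M] -> [I,M,I] [MISS #3: write from I]
Op 6: C0 write [C0 write: invalidate ['C1=M'] -> C0=M] -> [M,I,I] [MISS #4: write from I]
Op 7: C2 write [C2 write: invalidate ['C0=M'] -> C2=M] -> [I,I,M] [MISS #5: write from I]
Op 8: C0 read [C0 read from I: others=['C2=M'] -> C0=S, others downsized to S] -> [S,I,S] [MISS #6: read from I]

Answer: 6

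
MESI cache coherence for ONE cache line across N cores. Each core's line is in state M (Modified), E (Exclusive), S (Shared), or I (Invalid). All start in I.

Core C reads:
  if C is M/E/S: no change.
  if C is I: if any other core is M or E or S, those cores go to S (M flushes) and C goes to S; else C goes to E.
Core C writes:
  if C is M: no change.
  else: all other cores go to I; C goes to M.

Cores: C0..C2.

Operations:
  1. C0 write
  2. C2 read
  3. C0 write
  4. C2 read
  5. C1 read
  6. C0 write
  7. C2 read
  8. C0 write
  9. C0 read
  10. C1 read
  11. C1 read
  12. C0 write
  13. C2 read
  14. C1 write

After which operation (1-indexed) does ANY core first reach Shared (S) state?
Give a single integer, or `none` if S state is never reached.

Answer: 2

Derivation:
Op 1: C0 write [C0 write: invalidate none -> C0=M] -> [M,I,I]
Op 2: C2 read [C2 read from I: others=['C0=M'] -> C2=S, others downsized to S] -> [S,I,S]
  -> First S state at op 2; remaining ops need not be traced.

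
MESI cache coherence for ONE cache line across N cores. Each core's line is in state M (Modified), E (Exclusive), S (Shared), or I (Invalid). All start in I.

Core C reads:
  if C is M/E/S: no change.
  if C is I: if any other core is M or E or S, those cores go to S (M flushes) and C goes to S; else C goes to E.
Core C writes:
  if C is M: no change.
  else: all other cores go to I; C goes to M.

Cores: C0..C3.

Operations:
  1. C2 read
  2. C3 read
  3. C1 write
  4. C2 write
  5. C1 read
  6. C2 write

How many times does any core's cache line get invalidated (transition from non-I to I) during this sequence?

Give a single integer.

Answer: 4

Derivation:
Op 1: C2 read [C2 read from I: no other sharers -> C2=E (exclusive)] -> [I,I,E,I] (invalidations this op: 0; running total: 0)
Op 2: C3 read [C3 read from I: others=['C2=E'] -> C3=S, others downsized to S] -> [I,I,S,S] (invalidations this op: 0; running total: 0)
Op 3: C1 write [C1 write: invalidate ['C2=S', 'C3=S'] -> C1=M] -> [I,M,I,I] (invalidations this op: 2; running total: 2)
Op 4: C2 write [C2 write: invalidate ['C1=M'] -> C2=M] -> [I,I,M,I] (invalidations this op: 1; running total: 3)
Op 5: C1 read [C1 read from I: others=['C2=M'] -> C1=S, others downsized to S] -> [I,S,S,I] (invalidations this op: 0; running total: 3)
Op 6: C2 write [C2 write: invalidate ['C1=S'] -> C2=M] -> [I,I,M,I] (invalidations this op: 1; running total: 4)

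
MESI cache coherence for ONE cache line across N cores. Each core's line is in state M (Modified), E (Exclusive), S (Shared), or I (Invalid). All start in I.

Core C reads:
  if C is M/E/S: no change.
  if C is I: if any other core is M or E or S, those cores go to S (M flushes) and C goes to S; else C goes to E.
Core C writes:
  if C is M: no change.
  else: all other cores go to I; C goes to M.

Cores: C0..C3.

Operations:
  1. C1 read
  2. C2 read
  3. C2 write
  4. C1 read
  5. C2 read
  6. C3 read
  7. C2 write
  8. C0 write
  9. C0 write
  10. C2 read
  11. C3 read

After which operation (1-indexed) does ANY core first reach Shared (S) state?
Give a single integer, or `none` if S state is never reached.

Answer: 2

Derivation:
Op 1: C1 read [C1 read from I: no other sharers -> C1=E (exclusive)] -> [I,E,I,I]
Op 2: C2 read [C2 read from I: others=['C1=E'] -> C2=S, others downsized to S] -> [I,S,S,I]
  -> First S state at op 2; remaining ops need not be traced.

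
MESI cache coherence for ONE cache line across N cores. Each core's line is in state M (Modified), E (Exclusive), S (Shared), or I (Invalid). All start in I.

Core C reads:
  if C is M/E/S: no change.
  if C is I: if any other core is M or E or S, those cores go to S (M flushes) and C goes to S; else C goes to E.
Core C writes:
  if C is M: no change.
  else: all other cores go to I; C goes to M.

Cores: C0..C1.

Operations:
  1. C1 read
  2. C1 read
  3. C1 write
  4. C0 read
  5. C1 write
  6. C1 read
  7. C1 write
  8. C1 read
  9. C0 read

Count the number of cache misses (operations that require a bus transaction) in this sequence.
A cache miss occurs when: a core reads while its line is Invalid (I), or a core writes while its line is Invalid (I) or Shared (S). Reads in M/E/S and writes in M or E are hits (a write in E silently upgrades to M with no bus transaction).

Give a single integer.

Op 1: C1 read [C1 read from I: no other sharers -> C1=E (exclusive)] -> [I,E] [MISS #1: read from I]
Op 2: C1 read [C1 read: already in E, no change] -> [I,E] [hit: read from E]
Op 3: C1 write [C1 write: invalidate none -> C1=M] -> [I,M] [hit: write from E is a silent E->M upgrade, no bus transaction]
Op 4: C0 read [C0 read from I: others=['C1=M'] -> C0=S, others downsized to S] -> [S,S] [MISS #2: read from I]
Op 5: C1 write [C1 write: invalidate ['C0=S'] -> C1=M] -> [I,M] [MISS #3: write from S]
Op 6: C1 read [C1 read: already in M, no change] -> [I,M] [hit: read from M]
Op 7: C1 write [C1 write: already M (modified), no change] -> [I,M] [hit: write from M]
Op 8: C1 read [C1 read: already in M, no change] -> [I,M] [hit: read from M]
Op 9: C0 read [C0 read from I: others=['C1=M'] -> C0=S, others downsized to S] -> [S,S] [MISS #4: read from I]

Answer: 4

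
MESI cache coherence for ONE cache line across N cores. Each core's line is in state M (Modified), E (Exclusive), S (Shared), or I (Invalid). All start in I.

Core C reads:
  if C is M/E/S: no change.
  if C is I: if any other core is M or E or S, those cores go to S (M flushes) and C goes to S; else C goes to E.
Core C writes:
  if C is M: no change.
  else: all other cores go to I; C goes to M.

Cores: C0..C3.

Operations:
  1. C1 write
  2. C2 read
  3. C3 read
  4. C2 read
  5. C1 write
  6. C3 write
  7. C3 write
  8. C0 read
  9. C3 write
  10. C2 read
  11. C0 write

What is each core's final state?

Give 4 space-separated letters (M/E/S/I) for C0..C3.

Answer: M I I I

Derivation:
Op 1: C1 write [C1 write: invalidate none -> C1=M] -> [I,M,I,I]
Op 2: C2 read [C2 read from I: others=['C1=M'] -> C2=S, others downsized to S] -> [I,S,S,I]
Op 3: C3 read [C3 read from I: others=['C1=S', 'C2=S'] -> C3=S, others downsized to S] -> [I,S,S,S]
Op 4: C2 read [C2 read: already in S, no change] -> [I,S,S,S]
Op 5: C1 write [C1 write: invalidate ['C2=S', 'C3=S'] -> C1=M] -> [I,M,I,I]
Op 6: C3 write [C3 write: invalidate ['C1=M'] -> C3=M] -> [I,I,I,M]
Op 7: C3 write [C3 write: already M (modified), no change] -> [I,I,I,M]
Op 8: C0 read [C0 read from I: others=['C3=M'] -> C0=S, others downsized to S] -> [S,I,I,S]
Op 9: C3 write [C3 write: invalidate ['C0=S'] -> C3=M] -> [I,I,I,M]
Op 10: C2 read [C2 read from I: others=['C3=M'] -> C2=S, others downsized to S] -> [I,I,S,S]
Op 11: C0 write [C0 write: invalidate ['C2=S', 'C3=S'] -> C0=M] -> [M,I,I,I]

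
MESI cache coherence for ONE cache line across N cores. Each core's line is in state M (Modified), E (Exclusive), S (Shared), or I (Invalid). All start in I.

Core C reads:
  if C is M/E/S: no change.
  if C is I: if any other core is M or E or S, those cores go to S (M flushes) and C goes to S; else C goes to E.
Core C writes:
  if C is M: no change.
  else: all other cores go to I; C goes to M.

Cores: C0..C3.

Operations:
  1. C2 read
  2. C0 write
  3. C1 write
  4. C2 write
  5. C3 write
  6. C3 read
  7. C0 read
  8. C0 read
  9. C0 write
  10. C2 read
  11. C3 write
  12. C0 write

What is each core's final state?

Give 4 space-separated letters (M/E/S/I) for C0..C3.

Answer: M I I I

Derivation:
Op 1: C2 read [C2 read from I: no other sharers -> C2=E (exclusive)] -> [I,I,E,I]
Op 2: C0 write [C0 write: invalidate ['C2=E'] -> C0=M] -> [M,I,I,I]
Op 3: C1 write [C1 write: invalidate ['C0=M'] -> C1=M] -> [I,M,I,I]
Op 4: C2 write [C2 write: invalidate ['C1=M'] -> C2=M] -> [I,I,M,I]
Op 5: C3 write [C3 write: invalidate ['C2=M'] -> C3=M] -> [I,I,I,M]
Op 6: C3 read [C3 read: already in M, no change] -> [I,I,I,M]
Op 7: C0 read [C0 read from I: others=['C3=M'] -> C0=S, others downsized to S] -> [S,I,I,S]
Op 8: C0 read [C0 read: already in S, no change] -> [S,I,I,S]
Op 9: C0 write [C0 write: invalidate ['C3=S'] -> C0=M] -> [M,I,I,I]
Op 10: C2 read [C2 read from I: others=['C0=M'] -> C2=S, others downsized to S] -> [S,I,S,I]
Op 11: C3 write [C3 write: invalidate ['C0=S', 'C2=S'] -> C3=M] -> [I,I,I,M]
Op 12: C0 write [C0 write: invalidate ['C3=M'] -> C0=M] -> [M,I,I,I]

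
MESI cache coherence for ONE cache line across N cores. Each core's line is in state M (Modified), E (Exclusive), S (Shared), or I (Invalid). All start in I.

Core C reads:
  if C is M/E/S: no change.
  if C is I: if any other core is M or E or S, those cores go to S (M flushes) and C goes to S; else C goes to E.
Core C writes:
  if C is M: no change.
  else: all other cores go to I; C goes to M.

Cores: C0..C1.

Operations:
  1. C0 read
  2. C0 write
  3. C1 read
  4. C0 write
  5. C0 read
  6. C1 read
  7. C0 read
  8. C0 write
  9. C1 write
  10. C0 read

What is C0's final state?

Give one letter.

Op 1: C0 read [C0 read from I: no other sharers -> C0=E (exclusive)] -> [E,I]
Op 2: C0 write [C0 write: invalidate none -> C0=M] -> [M,I]
Op 3: C1 read [C1 read from I: others=['C0=M'] -> C1=S, others downsized to S] -> [S,S]
Op 4: C0 write [C0 write: invalidate ['C1=S'] -> C0=M] -> [M,I]
Op 5: C0 read [C0 read: already in M, no change] -> [M,I]
Op 6: C1 read [C1 read from I: others=['C0=M'] -> C1=S, others downsized to S] -> [S,S]
Op 7: C0 read [C0 read: already in S, no change] -> [S,S]
Op 8: C0 write [C0 write: invalidate ['C1=S'] -> C0=M] -> [M,I]
Op 9: C1 write [C1 write: invalidate ['C0=M'] -> C1=M] -> [I,M]
Op 10: C0 read [C0 read from I: others=['C1=M'] -> C0=S, others downsized to S] -> [S,S]

Answer: S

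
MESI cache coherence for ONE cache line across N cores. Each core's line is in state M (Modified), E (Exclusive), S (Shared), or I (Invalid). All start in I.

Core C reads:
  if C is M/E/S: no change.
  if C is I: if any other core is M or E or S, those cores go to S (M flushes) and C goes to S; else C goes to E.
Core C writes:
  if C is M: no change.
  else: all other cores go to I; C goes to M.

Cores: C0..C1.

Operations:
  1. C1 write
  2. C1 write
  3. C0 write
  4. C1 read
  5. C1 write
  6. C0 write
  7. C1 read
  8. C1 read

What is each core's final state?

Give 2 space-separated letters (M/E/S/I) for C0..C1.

Answer: S S

Derivation:
Op 1: C1 write [C1 write: invalidate none -> C1=M] -> [I,M]
Op 2: C1 write [C1 write: already M (modified), no change] -> [I,M]
Op 3: C0 write [C0 write: invalidate ['C1=M'] -> C0=M] -> [M,I]
Op 4: C1 read [C1 read from I: others=['C0=M'] -> C1=S, others downsized to S] -> [S,S]
Op 5: C1 write [C1 write: invalidate ['C0=S'] -> C1=M] -> [I,M]
Op 6: C0 write [C0 write: invalidate ['C1=M'] -> C0=M] -> [M,I]
Op 7: C1 read [C1 read from I: others=['C0=M'] -> C1=S, others downsized to S] -> [S,S]
Op 8: C1 read [C1 read: already in S, no change] -> [S,S]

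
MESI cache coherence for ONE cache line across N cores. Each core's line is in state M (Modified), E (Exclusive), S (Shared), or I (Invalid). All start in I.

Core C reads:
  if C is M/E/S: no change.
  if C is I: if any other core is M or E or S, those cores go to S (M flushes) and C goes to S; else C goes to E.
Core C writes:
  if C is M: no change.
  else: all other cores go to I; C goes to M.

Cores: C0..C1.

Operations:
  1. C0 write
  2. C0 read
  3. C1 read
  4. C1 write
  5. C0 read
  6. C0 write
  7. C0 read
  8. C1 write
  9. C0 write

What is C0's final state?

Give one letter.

Op 1: C0 write [C0 write: invalidate none -> C0=M] -> [M,I]
Op 2: C0 read [C0 read: already in M, no change] -> [M,I]
Op 3: C1 read [C1 read from I: others=['C0=M'] -> C1=S, others downsized to S] -> [S,S]
Op 4: C1 write [C1 write: invalidate ['C0=S'] -> C1=M] -> [I,M]
Op 5: C0 read [C0 read from I: others=['C1=M'] -> C0=S, others downsized to S] -> [S,S]
Op 6: C0 write [C0 write: invalidate ['C1=S'] -> C0=M] -> [M,I]
Op 7: C0 read [C0 read: already in M, no change] -> [M,I]
Op 8: C1 write [C1 write: invalidate ['C0=M'] -> C1=M] -> [I,M]
Op 9: C0 write [C0 write: invalidate ['C1=M'] -> C0=M] -> [M,I]

Answer: M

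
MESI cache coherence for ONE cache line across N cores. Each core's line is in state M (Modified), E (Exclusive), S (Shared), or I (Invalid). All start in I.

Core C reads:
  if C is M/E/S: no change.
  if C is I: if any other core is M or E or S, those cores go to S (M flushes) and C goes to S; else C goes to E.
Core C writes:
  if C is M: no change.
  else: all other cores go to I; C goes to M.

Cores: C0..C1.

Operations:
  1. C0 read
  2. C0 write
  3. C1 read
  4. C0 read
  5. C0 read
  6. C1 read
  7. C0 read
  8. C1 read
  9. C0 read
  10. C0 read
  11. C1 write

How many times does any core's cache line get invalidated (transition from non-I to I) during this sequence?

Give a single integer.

Op 1: C0 read [C0 read from I: no other sharers -> C0=E (exclusive)] -> [E,I] (invalidations this op: 0; running total: 0)
Op 2: C0 write [C0 write: invalidate none -> C0=M] -> [M,I] (invalidations this op: 0; running total: 0)
Op 3: C1 read [C1 read from I: others=['C0=M'] -> C1=S, others downsized to S] -> [S,S] (invalidations this op: 0; running total: 0)
Op 4: C0 read [C0 read: already in S, no change] -> [S,S] (invalidations this op: 0; running total: 0)
Op 5: C0 read [C0 read: already in S, no change] -> [S,S] (invalidations this op: 0; running total: 0)
Op 6: C1 read [C1 read: already in S, no change] -> [S,S] (invalidations this op: 0; running total: 0)
Op 7: C0 read [C0 read: already in S, no change] -> [S,S] (invalidations this op: 0; running total: 0)
Op 8: C1 read [C1 read: already in S, no change] -> [S,S] (invalidations this op: 0; running total: 0)
Op 9: C0 read [C0 read: already in S, no change] -> [S,S] (invalidations this op: 0; running total: 0)
Op 10: C0 read [C0 read: already in S, no change] -> [S,S] (invalidations this op: 0; running total: 0)
Op 11: C1 write [C1 write: invalidate ['C0=S'] -> C1=M] -> [I,M] (invalidations this op: 1; running total: 1)

Answer: 1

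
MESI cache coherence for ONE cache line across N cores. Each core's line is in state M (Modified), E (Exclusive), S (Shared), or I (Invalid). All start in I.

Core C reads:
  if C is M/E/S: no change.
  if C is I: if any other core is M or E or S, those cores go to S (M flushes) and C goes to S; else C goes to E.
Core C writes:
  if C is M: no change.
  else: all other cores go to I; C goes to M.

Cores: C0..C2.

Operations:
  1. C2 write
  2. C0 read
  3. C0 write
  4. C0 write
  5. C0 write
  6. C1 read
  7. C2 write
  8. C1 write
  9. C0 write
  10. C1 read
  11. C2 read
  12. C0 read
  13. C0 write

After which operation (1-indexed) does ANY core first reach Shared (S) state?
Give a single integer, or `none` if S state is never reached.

Op 1: C2 write [C2 write: invalidate none -> C2=M] -> [I,I,M]
Op 2: C0 read [C0 read from I: others=['C2=M'] -> C0=S, others downsized to S] -> [S,I,S]
  -> First S state at op 2; remaining ops need not be traced.

Answer: 2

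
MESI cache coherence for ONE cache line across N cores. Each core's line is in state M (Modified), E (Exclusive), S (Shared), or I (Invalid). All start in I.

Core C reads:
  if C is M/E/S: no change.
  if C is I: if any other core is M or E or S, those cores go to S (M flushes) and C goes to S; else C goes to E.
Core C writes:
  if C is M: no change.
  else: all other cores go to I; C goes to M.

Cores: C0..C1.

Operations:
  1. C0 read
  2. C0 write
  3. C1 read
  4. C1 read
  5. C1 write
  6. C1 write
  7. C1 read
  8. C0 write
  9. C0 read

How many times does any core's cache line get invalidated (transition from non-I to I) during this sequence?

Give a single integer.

Answer: 2

Derivation:
Op 1: C0 read [C0 read from I: no other sharers -> C0=E (exclusive)] -> [E,I] (invalidations this op: 0; running total: 0)
Op 2: C0 write [C0 write: invalidate none -> C0=M] -> [M,I] (invalidations this op: 0; running total: 0)
Op 3: C1 read [C1 read from I: others=['C0=M'] -> C1=S, others downsized to S] -> [S,S] (invalidations this op: 0; running total: 0)
Op 4: C1 read [C1 read: already in S, no change] -> [S,S] (invalidations this op: 0; running total: 0)
Op 5: C1 write [C1 write: invalidate ['C0=S'] -> C1=M] -> [I,M] (invalidations this op: 1; running total: 1)
Op 6: C1 write [C1 write: already M (modified), no change] -> [I,M] (invalidations this op: 0; running total: 1)
Op 7: C1 read [C1 read: already in M, no change] -> [I,M] (invalidations this op: 0; running total: 1)
Op 8: C0 write [C0 write: invalidate ['C1=M'] -> C0=M] -> [M,I] (invalidations this op: 1; running total: 2)
Op 9: C0 read [C0 read: already in M, no change] -> [M,I] (invalidations this op: 0; running total: 2)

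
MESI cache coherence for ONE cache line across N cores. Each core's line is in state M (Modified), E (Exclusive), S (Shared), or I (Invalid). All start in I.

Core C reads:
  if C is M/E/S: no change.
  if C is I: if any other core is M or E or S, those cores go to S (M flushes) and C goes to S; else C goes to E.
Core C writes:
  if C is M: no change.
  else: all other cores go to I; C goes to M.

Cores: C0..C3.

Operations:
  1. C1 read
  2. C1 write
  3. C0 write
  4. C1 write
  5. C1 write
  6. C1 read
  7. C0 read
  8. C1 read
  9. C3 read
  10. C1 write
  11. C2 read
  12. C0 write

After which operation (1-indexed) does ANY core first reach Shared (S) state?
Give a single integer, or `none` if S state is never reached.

Answer: 7

Derivation:
Op 1: C1 read [C1 read from I: no other sharers -> C1=E (exclusive)] -> [I,E,I,I]
Op 2: C1 write [C1 write: invalidate none -> C1=M] -> [I,M,I,I]
Op 3: C0 write [C0 write: invalidate ['C1=M'] -> C0=M] -> [M,I,I,I]
Op 4: C1 write [C1 write: invalidate ['C0=M'] -> C1=M] -> [I,M,I,I]
Op 5: C1 write [C1 write: already M (modified), no change] -> [I,M,I,I]
Op 6: C1 read [C1 read: already in M, no change] -> [I,M,I,I]
Op 7: C0 read [C0 read from I: others=['C1=M'] -> C0=S, others downsized to S] -> [S,S,I,I]
  -> First S state at op 7; remaining ops need not be traced.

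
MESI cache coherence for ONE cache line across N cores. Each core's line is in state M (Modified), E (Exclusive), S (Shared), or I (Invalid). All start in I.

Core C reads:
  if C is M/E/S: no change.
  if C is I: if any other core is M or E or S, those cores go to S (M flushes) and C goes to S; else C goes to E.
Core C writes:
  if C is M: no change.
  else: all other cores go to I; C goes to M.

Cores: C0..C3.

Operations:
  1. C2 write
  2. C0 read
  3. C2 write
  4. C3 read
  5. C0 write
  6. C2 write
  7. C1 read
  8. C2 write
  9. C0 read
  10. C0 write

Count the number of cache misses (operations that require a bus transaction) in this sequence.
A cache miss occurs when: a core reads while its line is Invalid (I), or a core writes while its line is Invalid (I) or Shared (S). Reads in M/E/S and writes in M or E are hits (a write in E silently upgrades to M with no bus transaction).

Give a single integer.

Op 1: C2 write [C2 write: invalidate none -> C2=M] -> [I,I,M,I] [MISS #1: write from I]
Op 2: C0 read [C0 read from I: others=['C2=M'] -> C0=S, others downsized to S] -> [S,I,S,I] [MISS #2: read from I]
Op 3: C2 write [C2 write: invalidate ['C0=S'] -> C2=M] -> [I,I,M,I] [MISS #3: write from S]
Op 4: C3 read [C3 read from I: others=['C2=M'] -> C3=S, others downsized to S] -> [I,I,S,S] [MISS #4: read from I]
Op 5: C0 write [C0 write: invalidate ['C2=S', 'C3=S'] -> C0=M] -> [M,I,I,I] [MISS #5: write from I]
Op 6: C2 write [C2 write: invalidate ['C0=M'] -> C2=M] -> [I,I,M,I] [MISS #6: write from I]
Op 7: C1 read [C1 read from I: others=['C2=M'] -> C1=S, others downsized to S] -> [I,S,S,I] [MISS #7: read from I]
Op 8: C2 write [C2 write: invalidate ['C1=S'] -> C2=M] -> [I,I,M,I] [MISS #8: write from S]
Op 9: C0 read [C0 read from I: others=['C2=M'] -> C0=S, others downsized to S] -> [S,I,S,I] [MISS #9: read from I]
Op 10: C0 write [C0 write: invalidate ['C2=S'] -> C0=M] -> [M,I,I,I] [MISS #10: write from S]

Answer: 10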